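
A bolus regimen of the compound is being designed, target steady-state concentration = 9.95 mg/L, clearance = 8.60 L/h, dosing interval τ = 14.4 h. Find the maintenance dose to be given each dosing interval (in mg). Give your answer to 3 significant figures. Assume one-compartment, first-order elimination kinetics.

1230 mg

At steady state, Dose/τ = Css × CL.
Dose = Css × CL × τ = 9.95 × 8.600 × 14.4 = 1232 mg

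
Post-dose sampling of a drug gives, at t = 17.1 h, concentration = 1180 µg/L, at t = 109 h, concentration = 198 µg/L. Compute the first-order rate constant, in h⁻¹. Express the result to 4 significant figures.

k = ln(C₁/C₂) / (t₂ − t₁) = ln(1180/198) / (109 − 17.1)
  = 1.785 / 91.90 = 0.01942 h⁻¹

0.01942 h⁻¹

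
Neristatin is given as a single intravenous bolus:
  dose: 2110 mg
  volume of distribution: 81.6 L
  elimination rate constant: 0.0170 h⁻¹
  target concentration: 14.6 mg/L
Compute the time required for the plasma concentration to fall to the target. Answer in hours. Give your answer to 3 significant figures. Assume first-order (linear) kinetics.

C₀ = Dose / Vd = 2110 / 81.6 = 25.86 mg/L
t = ln(C₀ / C) / k = ln(25.86 / 14.6) / 0.01700
  = ln(1.771) / 0.01700 = 0.5715 / 0.01700 = 33.62 h

33.6 h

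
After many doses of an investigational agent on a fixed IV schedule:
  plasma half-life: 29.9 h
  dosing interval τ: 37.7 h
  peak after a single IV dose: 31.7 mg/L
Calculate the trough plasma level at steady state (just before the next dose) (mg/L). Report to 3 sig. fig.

22.7 mg/L

k = ln2 / t½ = 0.693147 / 29.9 = 0.02318 h⁻¹
e^(−kτ) = e^(−0.02318 × 37.7) = 0.4173
Accumulation ratio R = 1 / (1 − e^(−kτ)) = 1 / (1 − 0.4173) = 1.716
Steady-state trough = C₀ × R × e^(−kτ) = 31.7 × 1.716 × 0.4173 = 22.70 mg/L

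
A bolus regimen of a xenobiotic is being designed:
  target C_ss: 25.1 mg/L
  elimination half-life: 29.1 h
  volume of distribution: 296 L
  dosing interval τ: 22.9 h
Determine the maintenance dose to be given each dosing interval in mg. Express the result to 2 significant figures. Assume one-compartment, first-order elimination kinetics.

4100 mg

k = ln2 / t½ = 0.693147 / 29.1 = 0.02382 h⁻¹
CL = k × Vd = 0.02382 × 296 = 7.051 L/h
At steady state, Dose/τ = Css × CL.
Dose = Css × CL × τ = 25.1 × 7.051 × 22.9 = 4053 mg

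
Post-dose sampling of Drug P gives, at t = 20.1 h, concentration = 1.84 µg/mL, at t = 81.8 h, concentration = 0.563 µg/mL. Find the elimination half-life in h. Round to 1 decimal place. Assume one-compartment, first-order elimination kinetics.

k = ln(C₁/C₂) / (t₂ − t₁) = ln(1.84/0.563) / (81.8 − 20.1)
  = 1.184 / 61.70 = 0.01919 h⁻¹
t½ = ln2 / k = 0.693147 / 0.01919 = 36.12 h

36.1 h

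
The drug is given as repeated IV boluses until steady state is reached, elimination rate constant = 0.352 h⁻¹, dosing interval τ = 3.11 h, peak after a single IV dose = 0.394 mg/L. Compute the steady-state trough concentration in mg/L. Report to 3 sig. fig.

0.198 mg/L

e^(−kτ) = e^(−0.3520 × 3.11) = 0.3346
Accumulation ratio R = 1 / (1 − e^(−kτ)) = 1 / (1 − 0.3346) = 1.503
Steady-state trough = C₀ × R × e^(−kτ) = 0.394 × 1.503 × 0.3346 = 0.1981 mg/L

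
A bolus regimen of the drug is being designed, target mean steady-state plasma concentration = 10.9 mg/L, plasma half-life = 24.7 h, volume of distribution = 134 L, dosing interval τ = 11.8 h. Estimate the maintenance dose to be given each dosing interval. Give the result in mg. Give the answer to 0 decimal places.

484 mg

k = ln2 / t½ = 0.693147 / 24.7 = 0.02806 h⁻¹
CL = k × Vd = 0.02806 × 134 = 3.760 L/h
At steady state, Dose/τ = Css × CL.
Dose = Css × CL × τ = 10.9 × 3.760 × 11.8 = 483.6 mg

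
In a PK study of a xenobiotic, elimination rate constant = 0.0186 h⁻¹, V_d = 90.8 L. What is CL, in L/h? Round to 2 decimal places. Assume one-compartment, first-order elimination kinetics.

CL = k × Vd = 0.0186 × 90.8 = 1.689 L/h

1.69 L/h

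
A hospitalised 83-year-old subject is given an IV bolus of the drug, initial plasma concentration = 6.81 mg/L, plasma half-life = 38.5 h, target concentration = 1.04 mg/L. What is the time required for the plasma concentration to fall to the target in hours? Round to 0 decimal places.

k = ln2 / t½ = 0.693147 / 38.5 = 0.01800 h⁻¹
t = ln(C₀ / C) / k = ln(6.810 / 1.04) / 0.01800
  = ln(6.548) / 0.01800 = 1.879 / 0.01800 = 104.4 h

104 h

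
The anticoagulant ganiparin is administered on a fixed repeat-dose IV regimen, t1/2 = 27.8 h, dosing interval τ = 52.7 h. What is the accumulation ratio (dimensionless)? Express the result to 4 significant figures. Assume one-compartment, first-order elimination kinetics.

1.368

k = ln2 / t½ = 0.693147 / 27.8 = 0.02493 h⁻¹
e^(−kτ) = e^(−0.02493 × 52.7) = 0.2688
Accumulation ratio R = 1 / (1 − e^(−kτ)) = 1 / (1 − 0.2688) = 1.368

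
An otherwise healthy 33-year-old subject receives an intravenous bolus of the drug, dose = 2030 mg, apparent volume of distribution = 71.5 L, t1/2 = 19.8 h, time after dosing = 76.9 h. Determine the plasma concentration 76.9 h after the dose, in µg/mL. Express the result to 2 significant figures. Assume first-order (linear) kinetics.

C₀ = Dose / Vd = 2030 / 71.5 = 28.39 mg/L
k = ln2 / t½ = 0.693147 / 19.8 = 0.03501 h⁻¹
C = C₀ · e^(−k·t) = 28.39 × e^(−0.03501 × 76.9)
  = 28.39 × 0.06773 = 1.923 mg/L
(1.923 mg/L = 1.923 µg/mL)

1.9 µg/mL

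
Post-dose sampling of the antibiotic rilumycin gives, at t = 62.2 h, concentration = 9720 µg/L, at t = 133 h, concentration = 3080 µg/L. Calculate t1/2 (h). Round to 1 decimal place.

42.7 h

k = ln(C₁/C₂) / (t₂ − t₁) = ln(9720/3080) / (133 − 62.2)
  = 1.149 / 70.80 = 0.01623 h⁻¹
t½ = ln2 / k = 0.693147 / 0.01623 = 42.71 h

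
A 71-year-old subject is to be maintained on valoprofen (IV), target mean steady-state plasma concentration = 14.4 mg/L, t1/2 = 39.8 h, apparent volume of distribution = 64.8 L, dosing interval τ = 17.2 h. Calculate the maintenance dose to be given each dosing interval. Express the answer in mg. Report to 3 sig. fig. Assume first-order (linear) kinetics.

k = ln2 / t½ = 0.693147 / 39.8 = 0.01742 h⁻¹
CL = k × Vd = 0.01742 × 64.8 = 1.129 L/h
At steady state, Dose/τ = Css × CL.
Dose = Css × CL × τ = 14.4 × 1.129 × 17.2 = 279.6 mg

280 mg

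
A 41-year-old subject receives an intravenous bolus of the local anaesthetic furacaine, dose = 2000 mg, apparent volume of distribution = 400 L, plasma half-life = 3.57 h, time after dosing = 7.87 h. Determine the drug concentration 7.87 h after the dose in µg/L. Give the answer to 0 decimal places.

1085 µg/L

C₀ = Dose / Vd = 2000 / 400 = 5.000 mg/L
k = ln2 / t½ = 0.693147 / 3.57 = 0.1942 h⁻¹
C = C₀ · e^(−k·t) = 5.000 × e^(−0.1942 × 7.87)
  = 5.000 × 0.2169 = 1.085 mg/L
Convert: 1.085 mg/L × 1000 = 1085 µg/L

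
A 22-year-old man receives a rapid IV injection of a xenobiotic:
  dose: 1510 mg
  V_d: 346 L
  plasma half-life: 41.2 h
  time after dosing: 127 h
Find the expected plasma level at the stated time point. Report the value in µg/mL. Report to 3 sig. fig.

0.515 µg/mL

C₀ = Dose / Vd = 1510 / 346 = 4.364 mg/L
k = ln2 / t½ = 0.693147 / 41.2 = 0.01682 h⁻¹
C = C₀ · e^(−k·t) = 4.364 × e^(−0.01682 × 127)
  = 4.364 × 0.1181 = 0.5154 mg/L
(0.5154 mg/L = 0.5154 µg/mL)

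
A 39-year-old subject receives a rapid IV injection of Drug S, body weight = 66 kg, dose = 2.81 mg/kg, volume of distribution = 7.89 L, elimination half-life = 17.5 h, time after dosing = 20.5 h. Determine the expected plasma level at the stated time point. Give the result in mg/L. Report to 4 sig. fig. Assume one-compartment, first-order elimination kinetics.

10.44 mg/L

Total dose = 2.81 × 66 = 185.5 mg
C₀ = Dose / Vd = 185.5 / 7.89 = 23.51 mg/L
k = ln2 / t½ = 0.693147 / 17.5 = 0.03961 h⁻¹
C = C₀ · e^(−k·t) = 23.51 × e^(−0.03961 × 20.5)
  = 23.51 × 0.4440 = 10.44 mg/L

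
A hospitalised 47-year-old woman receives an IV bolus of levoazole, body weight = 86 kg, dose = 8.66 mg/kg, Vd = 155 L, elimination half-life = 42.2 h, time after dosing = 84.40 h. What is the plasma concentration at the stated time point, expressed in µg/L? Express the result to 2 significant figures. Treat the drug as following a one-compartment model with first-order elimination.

1200 µg/L

Total dose = 8.66 × 86 = 744.8 mg
C₀ = Dose / Vd = 744.8 / 155 = 4.805 mg/L
k = ln2 / t½ = 0.693147 / 42.2 = 0.01643 h⁻¹
t / t½ = 84.40 / 42.2 = 2 half-lives
C = C₀ × (1/2)^2 = 4.805 × 0.2500 = 1.201 mg/L
Convert: 1.201 mg/L × 1000 = 1201 µg/L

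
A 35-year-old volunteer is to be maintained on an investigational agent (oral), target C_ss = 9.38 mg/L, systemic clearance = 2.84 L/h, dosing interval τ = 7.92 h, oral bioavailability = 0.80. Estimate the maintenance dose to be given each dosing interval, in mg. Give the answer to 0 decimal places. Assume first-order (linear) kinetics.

At steady state, F × (Dose/τ) = Css × CL.
Dose = Css × CL × τ / F = 9.38 × 2.840 × 7.92 / 0.80 = 263.7 mg

264 mg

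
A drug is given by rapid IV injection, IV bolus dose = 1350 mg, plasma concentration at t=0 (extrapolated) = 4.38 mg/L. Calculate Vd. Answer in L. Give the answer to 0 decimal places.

Vd = Dose / C₀ = 1350 / 4.38 = 308.2 L

308 L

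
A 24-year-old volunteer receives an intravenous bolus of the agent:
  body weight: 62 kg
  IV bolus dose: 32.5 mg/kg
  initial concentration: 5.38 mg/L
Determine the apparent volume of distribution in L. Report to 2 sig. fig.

Dose = 32.5 × 62 = 2015 mg
Vd = Dose / C₀ = 2015 / 5.38 = 374.5 L

370 L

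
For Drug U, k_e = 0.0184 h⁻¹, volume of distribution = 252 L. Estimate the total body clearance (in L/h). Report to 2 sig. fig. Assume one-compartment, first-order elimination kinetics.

4.6 L/h

CL = k × Vd = 0.0184 × 252 = 4.637 L/h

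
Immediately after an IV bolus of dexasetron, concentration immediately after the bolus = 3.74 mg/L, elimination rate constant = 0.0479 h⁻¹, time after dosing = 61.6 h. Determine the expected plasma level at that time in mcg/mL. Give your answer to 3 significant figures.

C = C₀ · e^(−k·t) = 3.740 × e^(−0.04790 × 61.6)
  = 3.740 × 0.05231 = 0.1956 mg/L
(0.1956 mg/L = 0.1956 mcg/mL)

0.196 mcg/mL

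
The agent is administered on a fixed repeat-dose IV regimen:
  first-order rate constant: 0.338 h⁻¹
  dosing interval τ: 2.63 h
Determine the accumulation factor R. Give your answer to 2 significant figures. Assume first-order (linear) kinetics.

e^(−kτ) = e^(−0.3380 × 2.63) = 0.4111
Accumulation ratio R = 1 / (1 − e^(−kτ)) = 1 / (1 − 0.4111) = 1.698

1.7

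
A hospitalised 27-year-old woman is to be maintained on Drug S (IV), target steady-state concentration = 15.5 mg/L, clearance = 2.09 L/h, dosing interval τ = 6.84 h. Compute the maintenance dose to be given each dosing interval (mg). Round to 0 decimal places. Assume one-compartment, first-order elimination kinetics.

At steady state, Dose/τ = Css × CL.
Dose = Css × CL × τ = 15.5 × 2.090 × 6.84 = 221.6 mg

222 mg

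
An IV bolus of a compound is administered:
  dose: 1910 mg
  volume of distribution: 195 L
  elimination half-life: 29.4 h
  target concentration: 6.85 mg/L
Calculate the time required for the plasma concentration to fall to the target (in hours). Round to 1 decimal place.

C₀ = Dose / Vd = 1910 / 195 = 9.795 mg/L
k = ln2 / t½ = 0.693147 / 29.4 = 0.02358 h⁻¹
t = ln(C₀ / C) / k = ln(9.795 / 6.85) / 0.02358
  = ln(1.430) / 0.02358 = 0.3577 / 0.02358 = 15.17 h

15.2 h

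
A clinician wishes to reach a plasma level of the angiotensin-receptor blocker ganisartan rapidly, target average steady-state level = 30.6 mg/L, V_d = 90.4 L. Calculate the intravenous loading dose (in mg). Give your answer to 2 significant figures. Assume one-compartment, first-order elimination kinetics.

2800 mg

LD = Css × Vd = 30.6 × 90.4 = 2766 mg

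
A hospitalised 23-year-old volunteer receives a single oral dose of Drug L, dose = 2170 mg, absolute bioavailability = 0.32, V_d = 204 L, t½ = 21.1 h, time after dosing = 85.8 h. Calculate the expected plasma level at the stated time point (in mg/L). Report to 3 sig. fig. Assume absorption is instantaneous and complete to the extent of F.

0.203 mg/L

Amount reaching circulation = F × Dose = 0.32 × 2170 = 694.4 mg
C₀ = F·Dose / Vd = 694.4 / 204 = 3.404 mg/L
k = ln2 / t½ = 0.693147 / 21.1 = 0.03285 h⁻¹
C = C₀ · e^(−k·t) = 3.404 × e^(−0.03285 × 85.8)
  = 3.404 × 0.05969 = 0.2032 mg/L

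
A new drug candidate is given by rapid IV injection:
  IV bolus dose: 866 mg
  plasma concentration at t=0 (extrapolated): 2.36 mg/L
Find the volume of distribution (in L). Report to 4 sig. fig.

366.9 L

Vd = Dose / C₀ = 866.0 / 2.36 = 366.9 L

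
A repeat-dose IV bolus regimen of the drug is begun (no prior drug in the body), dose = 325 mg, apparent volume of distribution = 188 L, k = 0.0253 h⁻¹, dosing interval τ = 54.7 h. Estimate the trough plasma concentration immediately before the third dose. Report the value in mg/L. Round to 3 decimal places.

0.542 mg/L

C₀ per dose = Dose / Vd = 325 / 188 = 1.729 mg/L
Fraction remaining after one interval: r = e^(−kτ) = e^(−0.02530 × 54.7) = 0.2506
Before dose 3, 2 doses have been given (aged 1τ, 2τ).
C_trough = C₀ × (r + r²) = 1.729 × (0.2506 + 0.06280) = 0.5419 mg/L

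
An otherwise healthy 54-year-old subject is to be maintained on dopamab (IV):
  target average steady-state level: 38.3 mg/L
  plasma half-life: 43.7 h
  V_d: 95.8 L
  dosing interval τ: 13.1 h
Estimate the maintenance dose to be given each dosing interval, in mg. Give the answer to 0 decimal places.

762 mg

k = ln2 / t½ = 0.693147 / 43.7 = 0.01586 h⁻¹
CL = k × Vd = 0.01586 × 95.8 = 1.519 L/h
At steady state, Dose/τ = Css × CL.
Dose = Css × CL × τ = 38.3 × 1.519 × 13.1 = 762.1 mg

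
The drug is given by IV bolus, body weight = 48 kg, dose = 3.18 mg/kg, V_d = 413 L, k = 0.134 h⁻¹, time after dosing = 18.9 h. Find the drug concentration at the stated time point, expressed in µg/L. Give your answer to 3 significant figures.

29.4 µg/L

Total dose = 3.18 × 48 = 152.6 mg
C₀ = Dose / Vd = 152.6 / 413 = 0.3695 mg/L
C = C₀ · e^(−k·t) = 0.3695 × e^(−0.1340 × 18.9)
  = 0.3695 × 0.07945 = 0.02936 mg/L
Convert: 0.02936 mg/L × 1000 = 29.36 µg/L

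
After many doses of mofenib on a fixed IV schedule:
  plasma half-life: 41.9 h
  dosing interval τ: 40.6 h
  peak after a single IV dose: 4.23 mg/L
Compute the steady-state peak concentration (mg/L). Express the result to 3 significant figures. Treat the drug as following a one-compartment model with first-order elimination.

k = ln2 / t½ = 0.693147 / 41.9 = 0.01654 h⁻¹
e^(−kτ) = e^(−0.01654 × 40.6) = 0.5109
Accumulation ratio R = 1 / (1 − e^(−kτ)) = 1 / (1 − 0.5109) = 2.045
Steady-state peak = C₀ × R = 4.23 × 2.045 = 8.650 mg/L

8.65 mg/L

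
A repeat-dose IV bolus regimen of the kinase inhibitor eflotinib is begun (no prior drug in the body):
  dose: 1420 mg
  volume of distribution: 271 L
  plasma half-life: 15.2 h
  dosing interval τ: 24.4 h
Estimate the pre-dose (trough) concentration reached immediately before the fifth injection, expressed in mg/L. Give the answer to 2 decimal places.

C₀ per dose = Dose / Vd = 1420 / 271 = 5.240 mg/L
k = ln2 / t½ = 0.693147 / 15.2 = 0.04560 h⁻¹
Fraction remaining after one interval: r = e^(−kτ) = e^(−0.04560 × 24.4) = 0.3287
Before dose 5, 4 doses have been given (aged 1τ, 2τ, 3τ, 4τ).
C_trough = C₀ × (r + r² + … + r^4) = C₀ × r(1−r^4)/(1−r)
        = 5.240 × 0.3287 × (1 − 0.01167) / (1 − 0.3287) = 2.536 mg/L

2.54 mg/L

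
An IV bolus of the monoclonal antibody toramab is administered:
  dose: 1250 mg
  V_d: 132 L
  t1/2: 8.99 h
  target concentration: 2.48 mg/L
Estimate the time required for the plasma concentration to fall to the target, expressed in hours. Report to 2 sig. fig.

17 h

C₀ = Dose / Vd = 1250 / 132 = 9.470 mg/L
k = ln2 / t½ = 0.693147 / 8.99 = 0.07710 h⁻¹
t = ln(C₀ / C) / k = ln(9.470 / 2.48) / 0.07710
  = ln(3.819) / 0.07710 = 1.340 / 0.07710 = 17.38 h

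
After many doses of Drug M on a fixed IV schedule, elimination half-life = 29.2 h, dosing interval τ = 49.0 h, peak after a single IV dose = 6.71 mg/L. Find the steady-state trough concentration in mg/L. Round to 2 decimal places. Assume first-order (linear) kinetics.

k = ln2 / t½ = 0.693147 / 29.2 = 0.02374 h⁻¹
e^(−kτ) = e^(−0.02374 × 49.0) = 0.3125
Accumulation ratio R = 1 / (1 − e^(−kτ)) = 1 / (1 − 0.3125) = 1.455
Steady-state trough = C₀ × R × e^(−kτ) = 6.71 × 1.455 × 0.3125 = 3.051 mg/L

3.05 mg/L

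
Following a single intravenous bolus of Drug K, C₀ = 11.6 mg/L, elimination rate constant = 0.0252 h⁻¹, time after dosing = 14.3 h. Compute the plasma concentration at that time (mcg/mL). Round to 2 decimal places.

8.09 mcg/mL

C = C₀ · e^(−k·t) = 11.60 × e^(−0.02520 × 14.3)
  = 11.60 × 0.6974 = 8.090 mg/L
(8.090 mg/L = 8.090 mcg/mL)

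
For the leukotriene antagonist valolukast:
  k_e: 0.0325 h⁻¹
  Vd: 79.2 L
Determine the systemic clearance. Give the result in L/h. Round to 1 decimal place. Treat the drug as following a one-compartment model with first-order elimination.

CL = k × Vd = 0.0325 × 79.2 = 2.574 L/h

2.6 L/h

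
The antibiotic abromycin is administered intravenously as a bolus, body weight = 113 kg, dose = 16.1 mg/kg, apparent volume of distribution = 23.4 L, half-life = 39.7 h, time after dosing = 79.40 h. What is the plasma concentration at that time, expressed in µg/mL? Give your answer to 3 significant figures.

Total dose = 16.1 × 113 = 1819 mg
C₀ = Dose / Vd = 1819 / 23.4 = 77.74 mg/L
k = ln2 / t½ = 0.693147 / 39.7 = 0.01746 h⁻¹
t / t½ = 79.40 / 39.7 = 2 half-lives
C = C₀ × (1/2)^2 = 77.74 × 0.2500 = 19.44 mg/L
(19.44 mg/L = 19.44 µg/mL)

19.4 µg/mL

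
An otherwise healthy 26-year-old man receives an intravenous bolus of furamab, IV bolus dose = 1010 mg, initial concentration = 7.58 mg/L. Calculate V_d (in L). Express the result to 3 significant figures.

133 L

Vd = Dose / C₀ = 1010 / 7.58 = 133.2 L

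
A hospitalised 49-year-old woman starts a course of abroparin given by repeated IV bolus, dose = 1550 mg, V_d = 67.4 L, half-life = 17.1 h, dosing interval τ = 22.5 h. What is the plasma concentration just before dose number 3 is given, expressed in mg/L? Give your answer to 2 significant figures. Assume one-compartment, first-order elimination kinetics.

C₀ per dose = Dose / Vd = 1550 / 67.4 = 23.00 mg/L
k = ln2 / t½ = 0.693147 / 17.1 = 0.04053 h⁻¹
Fraction remaining after one interval: r = e^(−kτ) = e^(−0.04053 × 22.5) = 0.4018
Before dose 3, 2 doses have been given (aged 1τ, 2τ).
C_trough = C₀ × (r + r²) = 23.00 × (0.4018 + 0.1614) = 12.95 mg/L

13 mg/L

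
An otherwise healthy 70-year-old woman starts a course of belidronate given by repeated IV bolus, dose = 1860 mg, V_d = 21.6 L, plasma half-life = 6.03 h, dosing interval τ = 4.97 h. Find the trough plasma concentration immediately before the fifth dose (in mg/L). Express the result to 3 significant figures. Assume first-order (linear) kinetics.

100 mg/L

C₀ per dose = Dose / Vd = 1860 / 21.6 = 86.11 mg/L
k = ln2 / t½ = 0.693147 / 6.03 = 0.1149 h⁻¹
Fraction remaining after one interval: r = e^(−kτ) = e^(−0.1149 × 4.97) = 0.5649
Before dose 5, 4 doses have been given (aged 1τ, 2τ, 3τ, 4τ).
C_trough = C₀ × (r + r² + … + r^4) = C₀ × r(1−r^4)/(1−r)
        = 86.11 × 0.5649 × (1 − 0.1018) / (1 − 0.5649) = 100.4 mg/L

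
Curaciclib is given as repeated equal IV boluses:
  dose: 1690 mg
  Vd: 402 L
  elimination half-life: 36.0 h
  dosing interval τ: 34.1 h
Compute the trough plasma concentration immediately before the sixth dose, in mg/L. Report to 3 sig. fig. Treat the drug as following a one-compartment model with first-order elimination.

C₀ per dose = Dose / Vd = 1690 / 402 = 4.204 mg/L
k = ln2 / t½ = 0.693147 / 36.0 = 0.01925 h⁻¹
Fraction remaining after one interval: r = e^(−kτ) = e^(−0.01925 × 34.1) = 0.5187
Before dose 6, 5 doses have been given (aged 1τ, 2τ, 3τ, 4τ, 5τ).
C_trough = C₀ × (r + r² + … + r^5) = C₀ × r(1−r^5)/(1−r)
        = 4.204 × 0.5187 × (1 − 0.03755) / (1 − 0.5187) = 4.361 mg/L

4.36 mg/L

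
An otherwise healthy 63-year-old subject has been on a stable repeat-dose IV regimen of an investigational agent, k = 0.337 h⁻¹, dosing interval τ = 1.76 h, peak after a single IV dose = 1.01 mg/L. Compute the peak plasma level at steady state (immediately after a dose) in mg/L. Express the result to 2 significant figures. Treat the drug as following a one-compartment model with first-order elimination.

2.3 mg/L

e^(−kτ) = e^(−0.3370 × 1.76) = 0.5526
Accumulation ratio R = 1 / (1 − e^(−kτ)) = 1 / (1 − 0.5526) = 2.235
Steady-state peak = C₀ × R = 1.01 × 2.235 = 2.257 mg/L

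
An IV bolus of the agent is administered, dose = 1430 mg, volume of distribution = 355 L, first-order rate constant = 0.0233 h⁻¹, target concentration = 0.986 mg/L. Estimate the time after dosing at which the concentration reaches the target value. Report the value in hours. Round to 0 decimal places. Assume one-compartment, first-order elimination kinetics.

C₀ = Dose / Vd = 1430 / 355 = 4.028 mg/L
t = ln(C₀ / C) / k = ln(4.028 / 0.986) / 0.02330
  = ln(4.085) / 0.02330 = 1.407 / 0.02330 = 60.39 h

60 h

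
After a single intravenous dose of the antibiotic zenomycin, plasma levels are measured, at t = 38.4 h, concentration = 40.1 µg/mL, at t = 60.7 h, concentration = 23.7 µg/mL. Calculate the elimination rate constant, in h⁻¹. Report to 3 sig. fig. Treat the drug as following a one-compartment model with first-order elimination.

0.0236 h⁻¹

k = ln(C₁/C₂) / (t₂ − t₁) = ln(40.1/23.7) / (60.7 − 38.4)
  = 0.5259 / 22.30 = 0.02358 h⁻¹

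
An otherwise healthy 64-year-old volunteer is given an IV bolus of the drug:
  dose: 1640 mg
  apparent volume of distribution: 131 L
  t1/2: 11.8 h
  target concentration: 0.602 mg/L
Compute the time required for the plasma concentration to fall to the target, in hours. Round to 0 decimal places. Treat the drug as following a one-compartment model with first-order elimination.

C₀ = Dose / Vd = 1640 / 131 = 12.52 mg/L
k = ln2 / t½ = 0.693147 / 11.8 = 0.05874 h⁻¹
t = ln(C₀ / C) / k = ln(12.52 / 0.602) / 0.05874
  = ln(20.80) / 0.05874 = 3.035 / 0.05874 = 51.67 h

52 h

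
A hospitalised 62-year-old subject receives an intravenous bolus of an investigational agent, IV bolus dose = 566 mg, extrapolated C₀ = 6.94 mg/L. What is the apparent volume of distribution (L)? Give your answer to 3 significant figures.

81.6 L

Vd = Dose / C₀ = 566.0 / 6.94 = 81.56 L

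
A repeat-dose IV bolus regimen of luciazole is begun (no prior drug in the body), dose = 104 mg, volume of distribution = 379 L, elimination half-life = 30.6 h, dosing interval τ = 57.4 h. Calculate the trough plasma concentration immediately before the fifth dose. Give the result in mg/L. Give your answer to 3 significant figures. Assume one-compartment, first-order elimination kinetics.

0.102 mg/L

C₀ per dose = Dose / Vd = 104 / 379 = 0.2744 mg/L
k = ln2 / t½ = 0.693147 / 30.6 = 0.02265 h⁻¹
Fraction remaining after one interval: r = e^(−kτ) = e^(−0.02265 × 57.4) = 0.2725
Before dose 5, 4 doses have been given (aged 1τ, 2τ, 3τ, 4τ).
C_trough = C₀ × (r + r² + … + r^4) = C₀ × r(1−r^4)/(1−r)
        = 0.2744 × 0.2725 × (1 − 0.005514) / (1 − 0.2725) = 0.1022 mg/L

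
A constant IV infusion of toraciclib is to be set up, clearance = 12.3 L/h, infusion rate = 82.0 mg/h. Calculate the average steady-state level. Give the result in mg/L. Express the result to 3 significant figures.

At steady state Css = R₀ / CL = 82.0 / 12.30 = 6.667 mg/L

6.67 mg/L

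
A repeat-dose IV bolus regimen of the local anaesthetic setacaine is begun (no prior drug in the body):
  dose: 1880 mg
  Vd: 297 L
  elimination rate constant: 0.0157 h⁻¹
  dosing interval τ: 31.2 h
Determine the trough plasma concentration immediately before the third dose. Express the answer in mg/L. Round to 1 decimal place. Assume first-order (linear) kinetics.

6.3 mg/L

C₀ per dose = Dose / Vd = 1880 / 297 = 6.330 mg/L
Fraction remaining after one interval: r = e^(−kτ) = e^(−0.01570 × 31.2) = 0.6127
Before dose 3, 2 doses have been given (aged 1τ, 2τ).
C_trough = C₀ × (r + r²) = 6.330 × (0.6127 + 0.3754) = 6.255 mg/L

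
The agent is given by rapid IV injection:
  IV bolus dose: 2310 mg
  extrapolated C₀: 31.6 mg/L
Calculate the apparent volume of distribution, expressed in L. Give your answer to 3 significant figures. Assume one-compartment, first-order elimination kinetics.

73.1 L

Vd = Dose / C₀ = 2310 / 31.6 = 73.10 L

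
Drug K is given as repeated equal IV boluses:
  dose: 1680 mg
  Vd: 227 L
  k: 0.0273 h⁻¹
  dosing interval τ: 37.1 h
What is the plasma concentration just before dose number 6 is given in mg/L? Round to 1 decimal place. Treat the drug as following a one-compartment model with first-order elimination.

4.2 mg/L

C₀ per dose = Dose / Vd = 1680 / 227 = 7.401 mg/L
Fraction remaining after one interval: r = e^(−kτ) = e^(−0.02730 × 37.1) = 0.3632
Before dose 6, 5 doses have been given (aged 1τ, 2τ, 3τ, 4τ, 5τ).
C_trough = C₀ × (r + r² + … + r^5) = C₀ × r(1−r^5)/(1−r)
        = 7.401 × 0.3632 × (1 − 0.006320) / (1 − 0.3632) = 4.194 mg/L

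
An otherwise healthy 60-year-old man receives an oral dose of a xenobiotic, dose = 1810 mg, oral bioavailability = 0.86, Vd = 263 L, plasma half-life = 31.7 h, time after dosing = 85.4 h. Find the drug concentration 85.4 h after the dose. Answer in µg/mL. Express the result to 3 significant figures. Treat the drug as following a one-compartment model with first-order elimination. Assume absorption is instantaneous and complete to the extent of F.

Amount reaching circulation = F × Dose = 0.86 × 1810 = 1557 mg
C₀ = F·Dose / Vd = 1557 / 263 = 5.920 mg/L
k = ln2 / t½ = 0.693147 / 31.7 = 0.02187 h⁻¹
C = C₀ · e^(−k·t) = 5.920 × e^(−0.02187 × 85.4)
  = 5.920 × 0.1545 = 0.9146 mg/L
(0.9146 mg/L = 0.9146 µg/mL)

0.915 µg/mL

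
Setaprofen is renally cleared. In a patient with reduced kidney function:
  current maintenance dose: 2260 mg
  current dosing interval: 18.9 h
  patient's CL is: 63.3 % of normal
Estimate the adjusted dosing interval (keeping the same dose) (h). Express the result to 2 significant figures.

To keep the same average steady-state level, dosing rate must scale with clearance.
CL ratio = 63.3 / 100 = 0.6330
New interval (same dose) = 18.9 / 0.6330 = 29.86 h

30 h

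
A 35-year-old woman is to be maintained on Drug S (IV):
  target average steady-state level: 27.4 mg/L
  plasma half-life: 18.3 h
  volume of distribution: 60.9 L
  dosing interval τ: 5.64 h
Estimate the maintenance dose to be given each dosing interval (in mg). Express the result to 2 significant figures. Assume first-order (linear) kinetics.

k = ln2 / t½ = 0.693147 / 18.3 = 0.03788 h⁻¹
CL = k × Vd = 0.03788 × 60.9 = 2.307 L/h
At steady state, Dose/τ = Css × CL.
Dose = Css × CL × τ = 27.4 × 2.307 × 5.64 = 356.5 mg

360 mg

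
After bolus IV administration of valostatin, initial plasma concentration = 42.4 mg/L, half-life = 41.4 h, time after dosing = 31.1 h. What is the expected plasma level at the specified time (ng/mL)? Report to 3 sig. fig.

k = ln2 / t½ = 0.693147 / 41.4 = 0.01674 h⁻¹
C = C₀ · e^(−k·t) = 42.40 × e^(−0.01674 × 31.1)
  = 42.40 × 0.5942 = 25.19 mg/L
Convert: 25.19 mg/L × 1000 = 25190 ng/mL

25200 ng/mL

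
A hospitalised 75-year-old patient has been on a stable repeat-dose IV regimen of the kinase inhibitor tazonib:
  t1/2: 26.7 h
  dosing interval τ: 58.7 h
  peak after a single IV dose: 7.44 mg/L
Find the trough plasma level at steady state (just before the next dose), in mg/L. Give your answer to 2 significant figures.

2.1 mg/L

k = ln2 / t½ = 0.693147 / 26.7 = 0.02596 h⁻¹
e^(−kτ) = e^(−0.02596 × 58.7) = 0.2179
Accumulation ratio R = 1 / (1 − e^(−kτ)) = 1 / (1 − 0.2179) = 1.279
Steady-state trough = C₀ × R × e^(−kτ) = 7.44 × 1.279 × 0.2179 = 2.073 mg/L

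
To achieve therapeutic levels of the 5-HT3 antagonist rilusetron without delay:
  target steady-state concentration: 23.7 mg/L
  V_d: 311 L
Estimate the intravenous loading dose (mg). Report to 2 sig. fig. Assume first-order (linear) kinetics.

LD = Css × Vd = 23.7 × 311 = 7371 mg

7400 mg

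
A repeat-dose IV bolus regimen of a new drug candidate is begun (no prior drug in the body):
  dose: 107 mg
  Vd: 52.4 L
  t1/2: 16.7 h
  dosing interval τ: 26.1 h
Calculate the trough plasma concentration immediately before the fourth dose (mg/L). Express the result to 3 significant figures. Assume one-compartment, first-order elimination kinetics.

1.00 mg/L

C₀ per dose = Dose / Vd = 107 / 52.4 = 2.042 mg/L
k = ln2 / t½ = 0.693147 / 16.7 = 0.04151 h⁻¹
Fraction remaining after one interval: r = e^(−kτ) = e^(−0.04151 × 26.1) = 0.3384
Before dose 4, 3 doses have been given (aged 1τ, 2τ, 3τ).
C_trough = C₀ × (r + r² + … + r^3) = C₀ × r(1−r^3)/(1−r)
        = 2.042 × 0.3384 × (1 − 0.03875) / (1 − 0.3384) = 1.004 mg/L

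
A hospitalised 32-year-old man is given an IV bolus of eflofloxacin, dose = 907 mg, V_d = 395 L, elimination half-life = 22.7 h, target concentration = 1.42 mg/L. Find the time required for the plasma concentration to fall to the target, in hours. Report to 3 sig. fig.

C₀ = Dose / Vd = 907.0 / 395 = 2.296 mg/L
k = ln2 / t½ = 0.693147 / 22.7 = 0.03054 h⁻¹
t = ln(C₀ / C) / k = ln(2.296 / 1.42) / 0.03054
  = ln(1.617) / 0.03054 = 0.4806 / 0.03054 = 15.74 h

15.7 h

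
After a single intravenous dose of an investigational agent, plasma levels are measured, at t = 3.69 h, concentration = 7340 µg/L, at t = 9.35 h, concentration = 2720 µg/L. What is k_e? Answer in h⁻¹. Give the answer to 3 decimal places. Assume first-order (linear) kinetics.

0.175 h⁻¹

k = ln(C₁/C₂) / (t₂ − t₁) = ln(7340/2720) / (9.35 − 3.69)
  = 0.9927 / 5.660 = 0.1754 h⁻¹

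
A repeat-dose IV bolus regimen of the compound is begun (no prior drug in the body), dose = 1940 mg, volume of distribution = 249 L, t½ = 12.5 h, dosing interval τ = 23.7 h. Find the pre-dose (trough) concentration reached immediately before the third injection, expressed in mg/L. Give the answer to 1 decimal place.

C₀ per dose = Dose / Vd = 1940 / 249 = 7.791 mg/L
k = ln2 / t½ = 0.693147 / 12.5 = 0.05545 h⁻¹
Fraction remaining after one interval: r = e^(−kτ) = e^(−0.05545 × 23.7) = 0.2687
Before dose 3, 2 doses have been given (aged 1τ, 2τ).
C_trough = C₀ × (r + r²) = 7.791 × (0.2687 + 0.07220) = 2.656 mg/L

2.7 mg/L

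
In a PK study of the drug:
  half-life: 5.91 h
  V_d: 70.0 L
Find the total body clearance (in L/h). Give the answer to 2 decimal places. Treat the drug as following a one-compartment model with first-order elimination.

k = ln2 / t½ = 0.693147 / 5.91 = 0.1173 h⁻¹
CL = k × Vd = 0.1173 × 70.0 = 8.211 L/h

8.21 L/h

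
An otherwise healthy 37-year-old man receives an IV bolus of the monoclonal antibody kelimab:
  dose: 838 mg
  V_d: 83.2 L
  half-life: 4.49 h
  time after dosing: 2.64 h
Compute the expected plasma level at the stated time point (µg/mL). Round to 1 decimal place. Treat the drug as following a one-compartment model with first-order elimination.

C₀ = Dose / Vd = 838.0 / 83.2 = 10.07 mg/L
k = ln2 / t½ = 0.693147 / 4.49 = 0.1544 h⁻¹
C = C₀ · e^(−k·t) = 10.07 × e^(−0.1544 × 2.64)
  = 10.07 × 0.6652 = 6.699 mg/L
(6.699 mg/L = 6.699 µg/mL)

6.7 µg/mL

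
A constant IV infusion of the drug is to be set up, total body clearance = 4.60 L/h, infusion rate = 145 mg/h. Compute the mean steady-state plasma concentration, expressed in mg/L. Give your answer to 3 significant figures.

At steady state Css = R₀ / CL = 145 / 4.600 = 31.52 mg/L

31.5 mg/L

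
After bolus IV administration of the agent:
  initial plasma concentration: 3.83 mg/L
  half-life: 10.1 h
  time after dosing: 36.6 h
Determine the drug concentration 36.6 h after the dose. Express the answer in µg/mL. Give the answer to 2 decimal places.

k = ln2 / t½ = 0.693147 / 10.1 = 0.06863 h⁻¹
C = C₀ · e^(−k·t) = 3.830 × e^(−0.06863 × 36.6)
  = 3.830 × 0.08112 = 0.3107 mg/L
(0.3107 mg/L = 0.3107 µg/mL)

0.31 µg/mL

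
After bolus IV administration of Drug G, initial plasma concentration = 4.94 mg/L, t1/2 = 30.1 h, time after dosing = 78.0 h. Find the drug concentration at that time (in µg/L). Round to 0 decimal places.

820 µg/L

k = ln2 / t½ = 0.693147 / 30.1 = 0.02303 h⁻¹
C = C₀ · e^(−k·t) = 4.940 × e^(−0.02303 × 78.0)
  = 4.940 × 0.1659 = 0.8195 mg/L
Convert: 0.8195 mg/L × 1000 = 819.5 µg/L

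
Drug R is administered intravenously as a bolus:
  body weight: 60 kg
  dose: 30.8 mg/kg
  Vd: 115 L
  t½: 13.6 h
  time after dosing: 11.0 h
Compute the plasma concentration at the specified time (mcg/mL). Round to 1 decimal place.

Total dose = 30.8 × 60 = 1848 mg
C₀ = Dose / Vd = 1848 / 115 = 16.07 mg/L
k = ln2 / t½ = 0.693147 / 13.6 = 0.05097 h⁻¹
C = C₀ · e^(−k·t) = 16.07 × e^(−0.05097 × 11.0)
  = 16.07 × 0.5708 = 9.173 mg/L
(9.173 mg/L = 9.173 mcg/mL)

9.2 mcg/mL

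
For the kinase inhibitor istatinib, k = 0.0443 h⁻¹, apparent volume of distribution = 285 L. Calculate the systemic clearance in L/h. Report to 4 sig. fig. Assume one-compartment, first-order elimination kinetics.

CL = k × Vd = 0.0443 × 285 = 12.63 L/h

12.63 L/h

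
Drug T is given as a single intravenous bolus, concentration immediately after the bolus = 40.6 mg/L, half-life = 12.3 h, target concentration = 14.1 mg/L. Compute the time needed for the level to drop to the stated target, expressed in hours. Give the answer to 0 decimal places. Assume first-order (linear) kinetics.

k = ln2 / t½ = 0.693147 / 12.3 = 0.05635 h⁻¹
t = ln(C₀ / C) / k = ln(40.60 / 14.1) / 0.05635
  = ln(2.879) / 0.05635 = 1.057 / 0.05635 = 18.76 h

19 h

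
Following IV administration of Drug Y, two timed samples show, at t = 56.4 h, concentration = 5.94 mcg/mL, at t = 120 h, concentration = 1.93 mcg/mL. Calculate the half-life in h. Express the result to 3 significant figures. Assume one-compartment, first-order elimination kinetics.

39.2 h

k = ln(C₁/C₂) / (t₂ − t₁) = ln(5.94/1.93) / (120 − 56.4)
  = 1.124 / 63.60 = 0.01767 h⁻¹
t½ = ln2 / k = 0.693147 / 0.01767 = 39.23 h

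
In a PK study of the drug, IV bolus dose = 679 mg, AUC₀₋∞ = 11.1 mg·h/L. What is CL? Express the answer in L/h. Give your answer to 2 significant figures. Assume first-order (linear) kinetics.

61 L/h

CL = Dose / AUC = 679 / 11.1 = 61.17 L/h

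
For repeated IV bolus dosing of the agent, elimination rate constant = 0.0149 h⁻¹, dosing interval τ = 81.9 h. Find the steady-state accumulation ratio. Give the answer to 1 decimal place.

e^(−kτ) = e^(−0.01490 × 81.9) = 0.2951
Accumulation ratio R = 1 / (1 − e^(−kτ)) = 1 / (1 − 0.2951) = 1.419

1.4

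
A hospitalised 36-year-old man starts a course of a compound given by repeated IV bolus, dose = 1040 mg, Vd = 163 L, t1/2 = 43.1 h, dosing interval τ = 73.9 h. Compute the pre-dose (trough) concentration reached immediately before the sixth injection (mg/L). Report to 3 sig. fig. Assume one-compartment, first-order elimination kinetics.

C₀ per dose = Dose / Vd = 1040 / 163 = 6.380 mg/L
k = ln2 / t½ = 0.693147 / 43.1 = 0.01608 h⁻¹
Fraction remaining after one interval: r = e^(−kτ) = e^(−0.01608 × 73.9) = 0.3047
Before dose 6, 5 doses have been given (aged 1τ, 2τ, 3τ, 4τ, 5τ).
C_trough = C₀ × (r + r² + … + r^5) = C₀ × r(1−r^5)/(1−r)
        = 6.380 × 0.3047 × (1 − 0.002626) / (1 − 0.3047) = 2.789 mg/L

2.79 mg/L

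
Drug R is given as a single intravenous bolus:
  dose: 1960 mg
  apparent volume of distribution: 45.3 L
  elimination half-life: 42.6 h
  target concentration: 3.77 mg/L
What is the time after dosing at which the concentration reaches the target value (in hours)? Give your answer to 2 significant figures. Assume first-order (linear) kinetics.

C₀ = Dose / Vd = 1960 / 45.3 = 43.27 mg/L
k = ln2 / t½ = 0.693147 / 42.6 = 0.01627 h⁻¹
t = ln(C₀ / C) / k = ln(43.27 / 3.77) / 0.01627
  = ln(11.48) / 0.01627 = 2.441 / 0.01627 = 150.0 h

150 h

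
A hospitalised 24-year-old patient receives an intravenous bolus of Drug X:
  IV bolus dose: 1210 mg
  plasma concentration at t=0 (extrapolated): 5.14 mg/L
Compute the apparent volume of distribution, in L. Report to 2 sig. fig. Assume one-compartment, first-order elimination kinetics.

Vd = Dose / C₀ = 1210 / 5.14 = 235.4 L

240 L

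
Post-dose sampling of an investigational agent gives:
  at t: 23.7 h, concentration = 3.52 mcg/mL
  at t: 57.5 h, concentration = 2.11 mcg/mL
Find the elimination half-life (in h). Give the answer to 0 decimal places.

46 h

k = ln(C₁/C₂) / (t₂ − t₁) = ln(3.52/2.11) / (57.5 − 23.7)
  = 0.5118 / 33.80 = 0.01514 h⁻¹
t½ = ln2 / k = 0.693147 / 0.01514 = 45.78 h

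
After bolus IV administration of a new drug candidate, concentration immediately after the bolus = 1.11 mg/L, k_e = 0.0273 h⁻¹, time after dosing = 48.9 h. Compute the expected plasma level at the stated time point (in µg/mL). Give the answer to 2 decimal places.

0.29 µg/mL

C = C₀ · e^(−k·t) = 1.110 × e^(−0.02730 × 48.9)
  = 1.110 × 0.2632 = 0.2922 mg/L
(0.2922 mg/L = 0.2922 µg/mL)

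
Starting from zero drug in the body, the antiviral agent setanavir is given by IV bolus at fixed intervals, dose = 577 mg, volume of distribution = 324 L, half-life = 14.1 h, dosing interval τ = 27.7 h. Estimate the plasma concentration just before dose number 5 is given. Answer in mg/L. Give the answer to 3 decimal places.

C₀ per dose = Dose / Vd = 577 / 324 = 1.781 mg/L
k = ln2 / t½ = 0.693147 / 14.1 = 0.04916 h⁻¹
Fraction remaining after one interval: r = e^(−kτ) = e^(−0.04916 × 27.7) = 0.2562
Before dose 5, 4 doses have been given (aged 1τ, 2τ, 3τ, 4τ).
C_trough = C₀ × (r + r² + … + r^4) = C₀ × r(1−r^4)/(1−r)
        = 1.781 × 0.2562 × (1 − 0.004308) / (1 − 0.2562) = 0.6108 mg/L

0.611 mg/L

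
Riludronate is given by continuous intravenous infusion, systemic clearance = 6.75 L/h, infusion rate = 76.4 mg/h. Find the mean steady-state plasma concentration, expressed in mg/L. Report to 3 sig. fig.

At steady state Css = R₀ / CL = 76.4 / 6.750 = 11.32 mg/L

11.3 mg/L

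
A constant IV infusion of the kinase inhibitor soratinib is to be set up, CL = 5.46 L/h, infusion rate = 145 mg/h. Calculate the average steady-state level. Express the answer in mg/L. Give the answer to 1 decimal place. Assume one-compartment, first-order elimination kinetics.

At steady state Css = R₀ / CL = 145 / 5.460 = 26.56 mg/L

26.6 mg/L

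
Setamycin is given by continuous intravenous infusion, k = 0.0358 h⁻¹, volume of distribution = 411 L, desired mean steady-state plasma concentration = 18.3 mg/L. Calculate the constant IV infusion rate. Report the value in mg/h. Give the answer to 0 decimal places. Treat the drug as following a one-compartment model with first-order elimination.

269 mg/h

CL = k × Vd = 0.03580 × 411 = 14.71 L/h
At steady state, infusion rate R₀ = Css × CL = 18.3 × 14.71 = 269.2 mg/h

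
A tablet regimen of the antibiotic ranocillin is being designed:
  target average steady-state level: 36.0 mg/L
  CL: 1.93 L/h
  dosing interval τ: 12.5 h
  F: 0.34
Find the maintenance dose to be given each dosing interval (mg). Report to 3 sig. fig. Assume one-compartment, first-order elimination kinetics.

2550 mg

At steady state, F × (Dose/τ) = Css × CL.
Dose = Css × CL × τ / F = 36.0 × 1.930 × 12.5 / 0.34 = 2554 mg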